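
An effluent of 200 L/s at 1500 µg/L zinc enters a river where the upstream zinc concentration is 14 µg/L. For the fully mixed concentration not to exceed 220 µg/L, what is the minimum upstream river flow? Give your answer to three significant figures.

Set C_mix = 220: (Q·14.00 + 200.0·1500) / (Q + 200.0) = 220
→ Q = 200.0·(1500 − 220)/(220 − 14.00) = 1243 L/s.

1240 L/s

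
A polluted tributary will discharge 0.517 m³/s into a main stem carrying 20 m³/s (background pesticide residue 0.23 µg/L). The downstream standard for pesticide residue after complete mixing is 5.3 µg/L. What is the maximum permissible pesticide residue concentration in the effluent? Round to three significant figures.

201 µg/L

At the limit, (Qr·Cr + Qe·Cₑ)/(Qr + Qe) = 5.3:
Cₑ = (20.52·5.3 − 20.00·0.2300) / 0.5170 = 201.4 µg/L.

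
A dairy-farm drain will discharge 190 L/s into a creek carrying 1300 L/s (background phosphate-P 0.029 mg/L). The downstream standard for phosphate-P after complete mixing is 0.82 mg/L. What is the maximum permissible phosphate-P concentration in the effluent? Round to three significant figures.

6.23 mg/L

At the limit, (Qr·Cr + Qe·Cₑ)/(Qr + Qe) = 0.82:
Cₑ = (1490·0.82 − 1300·0.02900) / 190.0 = 6.232 mg/L.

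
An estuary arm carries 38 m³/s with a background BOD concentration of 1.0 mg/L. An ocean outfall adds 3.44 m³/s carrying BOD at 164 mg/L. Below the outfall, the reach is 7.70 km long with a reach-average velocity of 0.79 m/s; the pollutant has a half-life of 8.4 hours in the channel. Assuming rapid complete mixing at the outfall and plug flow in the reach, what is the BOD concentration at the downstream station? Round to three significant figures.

Flow-weighted average: C = (38.00·1.000 + 3.440·164.0) / 41.44 = 602.2/41.44 = 14.53 mg/L.
Travel time t = 7.70·1000 / 0.79 = 9747 s = 2.707 h.
Half-life 8.4 h → k = ln 2 / 8.4 = 0.08252 h⁻¹ = 1.980 d⁻¹.
Decay over the reach: 14.53·exp(−kt) = 14.53·0.7998 = 11.62 mg/L.

11.6 mg/L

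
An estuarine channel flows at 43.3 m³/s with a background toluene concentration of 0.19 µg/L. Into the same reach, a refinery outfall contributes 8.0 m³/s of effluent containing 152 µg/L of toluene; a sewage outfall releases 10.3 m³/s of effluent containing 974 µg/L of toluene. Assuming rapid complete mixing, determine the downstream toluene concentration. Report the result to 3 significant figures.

Mixed concentration C = ΣQC/ΣQ = (43.30·0.1900 + 8.000·152.0 + 10.30·974.0) / 61.60 = 11260/61.60 = 182.7 µg/L.

183 µg/L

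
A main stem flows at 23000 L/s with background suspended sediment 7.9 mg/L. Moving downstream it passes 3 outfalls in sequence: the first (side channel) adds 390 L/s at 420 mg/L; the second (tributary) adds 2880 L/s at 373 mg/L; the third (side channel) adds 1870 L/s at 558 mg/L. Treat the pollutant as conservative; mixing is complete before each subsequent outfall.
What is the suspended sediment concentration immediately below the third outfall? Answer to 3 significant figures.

87.5 mg/L

After outfall 1: Q = 23000 + 390.0 = 23390 L/s; C = (23000·7.900 + 390.0·420.0)/23390 = 14.77 mg/L.
After outfall 2: Q = 23390 + 2880 = 26270 L/s; C = (23390·14.77 + 2880·373.0)/26270 = 54.04 mg/L.
After outfall 3: Q = 26270 + 1870 = 28140 L/s; C = (26270·54.04 + 1870·558.0)/28140 = 87.53 mg/L.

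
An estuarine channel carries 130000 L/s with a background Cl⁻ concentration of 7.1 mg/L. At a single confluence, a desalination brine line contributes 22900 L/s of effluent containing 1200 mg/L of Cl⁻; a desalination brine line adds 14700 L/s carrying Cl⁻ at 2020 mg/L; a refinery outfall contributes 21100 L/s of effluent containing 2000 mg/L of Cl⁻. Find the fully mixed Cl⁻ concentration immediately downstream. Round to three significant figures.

532 mg/L

Mixed concentration C = ΣQC/ΣQ = (130000·7.100 + 22900·1200 + 14700·2020 + 21100·2000) / 188700 = 100300000/188700 = 531.5 mg/L.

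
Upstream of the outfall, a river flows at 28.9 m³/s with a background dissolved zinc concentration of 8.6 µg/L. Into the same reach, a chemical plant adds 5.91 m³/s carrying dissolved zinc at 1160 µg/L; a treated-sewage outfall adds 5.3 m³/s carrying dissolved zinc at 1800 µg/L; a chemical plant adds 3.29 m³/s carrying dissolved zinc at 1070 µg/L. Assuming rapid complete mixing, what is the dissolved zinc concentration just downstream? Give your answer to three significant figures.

465 µg/L

Conservation of mass: C = (28.90·8.600 + 5.910·1160 + 5.300·1800 + 3.290·1070) / 43.40 = 20160/43.40 = 464.6 µg/L.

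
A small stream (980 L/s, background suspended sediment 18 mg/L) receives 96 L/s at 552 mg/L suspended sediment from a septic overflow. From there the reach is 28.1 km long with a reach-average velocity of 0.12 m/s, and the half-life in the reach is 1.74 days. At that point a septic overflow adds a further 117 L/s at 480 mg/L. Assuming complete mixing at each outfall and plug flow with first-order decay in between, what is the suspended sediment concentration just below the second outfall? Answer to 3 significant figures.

67.2 mg/L

Conservation of mass: C = (980.0·18.00 + 96.00·552.0) / 1076 = 70630/1076 = 65.64 mg/L; combined flow 1076 L/s.
Travel time t = 28.1·1000 / 0.12 = 234200 s = 65.05 h.
Half-life 1.74 d → k = ln 2 / 1.74 = 0.3984 d⁻¹.
After decay, C = 65.64 × e^(−kt) = 65.64 × 0.3397 = 22.30 mg/L.
Second outfall: C = (1076·22.30 + 117.0·480.0)/1193 = 67.19 mg/L.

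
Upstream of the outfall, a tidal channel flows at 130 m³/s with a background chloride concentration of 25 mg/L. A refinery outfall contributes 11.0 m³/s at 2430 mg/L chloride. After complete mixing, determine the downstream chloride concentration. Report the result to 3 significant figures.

213 mg/L

Conservation of mass: C = (130.0·25.00 + 11.00·2430) / 141.0 = 29980/141.0 = 212.6 mg/L.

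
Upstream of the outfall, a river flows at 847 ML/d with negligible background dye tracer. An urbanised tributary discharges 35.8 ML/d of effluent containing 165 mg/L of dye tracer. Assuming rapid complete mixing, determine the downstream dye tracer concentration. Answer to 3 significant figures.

6.69 mg/L

Mixed concentration C = ΣQC/ΣQ = (847.0·0 + 35.80·165.0) / 882.8 = 5907/882.8 = 6.691 mg/L.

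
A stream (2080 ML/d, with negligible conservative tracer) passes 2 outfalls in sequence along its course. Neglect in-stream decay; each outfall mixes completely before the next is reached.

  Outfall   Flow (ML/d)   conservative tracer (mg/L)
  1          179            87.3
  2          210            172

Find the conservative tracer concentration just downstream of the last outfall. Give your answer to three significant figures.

Outfall 1: combined Q = 2259 ML/d; C = (2080·0 + 179.0·87.30)/2259 = 6.918 mg/L.
Outfall 2: combined Q = 2469 ML/d; C = (2259·6.918 + 210.0·172.0)/2469 = 20.96 mg/L.

21.0 mg/L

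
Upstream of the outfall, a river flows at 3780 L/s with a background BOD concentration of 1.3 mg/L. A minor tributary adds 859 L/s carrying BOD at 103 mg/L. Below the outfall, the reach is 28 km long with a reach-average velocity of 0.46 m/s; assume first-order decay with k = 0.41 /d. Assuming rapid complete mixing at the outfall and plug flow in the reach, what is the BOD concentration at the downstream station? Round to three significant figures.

15.1 mg/L

After mixing, C = (3780·1.300 + 859.0·103.0) / 4639 = 93390/4639 = 20.13 mg/L.
Travel time t = 28·1000 / 0.46 = 60870 s = 16.91 h.
First-order decay: C = 20.13·exp(−k·t) = 20.13·0.7491 = 15.08 mg/L.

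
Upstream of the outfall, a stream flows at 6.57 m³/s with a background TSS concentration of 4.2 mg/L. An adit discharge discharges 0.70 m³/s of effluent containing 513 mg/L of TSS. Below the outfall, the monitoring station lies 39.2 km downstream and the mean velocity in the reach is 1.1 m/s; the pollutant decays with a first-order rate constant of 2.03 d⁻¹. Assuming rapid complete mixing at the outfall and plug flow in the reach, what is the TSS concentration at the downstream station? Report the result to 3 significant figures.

Flow-weighted average: C = (6.570·4.200 + 0.7000·513.0) / 7.270 = 386.7/7.270 = 53.19 mg/L.
Travel time t = 39.2·1000 / 1.1 = 35640 s = 9.899 h.
Decay over the reach: 53.19·exp(−kt) = 53.19·0.4329 = 23.03 mg/L.

23.0 mg/L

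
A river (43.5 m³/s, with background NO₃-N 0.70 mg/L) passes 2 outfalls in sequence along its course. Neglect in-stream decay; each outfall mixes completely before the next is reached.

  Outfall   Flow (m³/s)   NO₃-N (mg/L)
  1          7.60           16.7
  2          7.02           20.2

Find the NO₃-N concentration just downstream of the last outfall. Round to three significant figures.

After outfall 1: Q = 43.50 + 7.600 = 51.10 m³/s; C = (43.50·0.7000 + 7.600·16.70)/51.10 = 3.080 mg/L.
After outfall 2: Q = 51.10 + 7.020 = 58.12 m³/s; C = (51.10·3.080 + 7.020·20.20)/58.12 = 5.148 mg/L.

5.15 mg/L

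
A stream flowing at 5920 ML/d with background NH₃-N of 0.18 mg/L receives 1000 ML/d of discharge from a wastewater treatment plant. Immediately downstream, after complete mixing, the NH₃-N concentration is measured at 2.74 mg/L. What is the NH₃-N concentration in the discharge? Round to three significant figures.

17.9 mg/L

Mass balance: 5920·0.1800 + 1000·Cₑ = 6920·2.740
→ Cₑ = (6920·2.740 − 5920·0.1800) / 1000 = 17.90 mg/L.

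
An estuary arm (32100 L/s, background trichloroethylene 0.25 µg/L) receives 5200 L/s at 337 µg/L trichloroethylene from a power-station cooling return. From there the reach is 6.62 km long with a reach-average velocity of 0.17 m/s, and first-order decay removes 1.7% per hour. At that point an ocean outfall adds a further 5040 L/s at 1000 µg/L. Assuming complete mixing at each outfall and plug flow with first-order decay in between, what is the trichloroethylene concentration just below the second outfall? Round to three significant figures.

Mixed concentration C = ΣQC/ΣQ = (32100·0.2500 + 5200·337.0) / 37300 = 1760000/37300 = 47.20 µg/L; combined flow 37300 L/s.
Travel time t = 6.62·1000 / 0.17 = 38940 s = 10.82 h.
1.7%/h lost → k = −ln(1 − 0.017) = 0.01715 h⁻¹.
After decay, C = 47.20 × e^(−kt) = 47.20 × 0.8307 = 39.21 µg/L.
At the second outfall, C = (37300·39.21 + 5040·1000) / (37300 + 5040) = 153.6 µg/L.

154 µg/L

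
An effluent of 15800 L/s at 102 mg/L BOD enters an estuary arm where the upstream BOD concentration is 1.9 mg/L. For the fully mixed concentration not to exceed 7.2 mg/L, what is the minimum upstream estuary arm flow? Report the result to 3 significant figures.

283000 L/s

Set C_mix = 7.2: (Q·1.900 + 15800·102.0) / (Q + 15800) = 7.2
→ Q = 15800·(102.0 − 7.2)/(7.2 − 1.900) = 282600 L/s.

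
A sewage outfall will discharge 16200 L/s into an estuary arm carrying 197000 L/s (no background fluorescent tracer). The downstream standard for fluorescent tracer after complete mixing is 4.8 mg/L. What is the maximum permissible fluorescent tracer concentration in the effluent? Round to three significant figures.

63.2 mg/L

At the limit, (Qr·Cr + Qe·Cₑ)/(Qr + Qe) = 4.8:
Cₑ = (213200·4.8 − 197000·0) / 16200 = 63.17 mg/L.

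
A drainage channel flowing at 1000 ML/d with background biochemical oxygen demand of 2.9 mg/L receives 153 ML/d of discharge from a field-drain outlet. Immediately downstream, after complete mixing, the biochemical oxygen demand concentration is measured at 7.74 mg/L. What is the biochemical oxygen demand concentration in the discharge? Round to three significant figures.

39.4 mg/L

Mass balance: 1000·2.900 + 153.0·Cₑ = 1153·7.740
→ Cₑ = (1153·7.740 − 1000·2.900) / 153.0 = 39.37 mg/L.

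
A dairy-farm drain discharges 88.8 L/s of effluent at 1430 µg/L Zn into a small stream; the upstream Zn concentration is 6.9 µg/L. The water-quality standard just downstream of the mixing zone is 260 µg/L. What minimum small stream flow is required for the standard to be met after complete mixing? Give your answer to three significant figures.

Set C_mix = 260: (Q·6.900 + 88.80·1430) / (Q + 88.80) = 260
→ Q = 88.80·(1430 − 260)/(260 − 6.900) = 410.5 L/s.

410 L/s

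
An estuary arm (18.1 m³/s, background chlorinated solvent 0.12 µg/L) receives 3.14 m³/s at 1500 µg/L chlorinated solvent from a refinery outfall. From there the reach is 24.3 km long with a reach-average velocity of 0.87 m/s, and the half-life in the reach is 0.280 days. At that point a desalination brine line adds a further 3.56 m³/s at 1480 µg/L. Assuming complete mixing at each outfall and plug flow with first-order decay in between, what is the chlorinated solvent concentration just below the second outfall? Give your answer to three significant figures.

298 µg/L

Conservation of mass: C = (18.10·0.1200 + 3.140·1500) / 21.24 = 4712/21.24 = 221.9 µg/L; combined flow 21.24 m³/s.
Travel time t = 24.3·1000 / 0.87 = 27930 s = 7.759 h.
Half-life 0.280 d → k = ln 2 / 0.280 = 2.476 d⁻¹.
First-order decay: C = 221.9·exp(−k·t) = 221.9·0.4492 = 99.66 µg/L.
Second outfall: C = (21.24·99.66 + 3.560·1480)/24.80 = 297.8 µg/L.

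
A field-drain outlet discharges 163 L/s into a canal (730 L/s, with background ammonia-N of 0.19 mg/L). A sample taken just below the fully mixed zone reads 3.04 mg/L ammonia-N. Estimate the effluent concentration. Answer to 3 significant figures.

Mass balance: 730.0·0.1900 + 163.0·Cₑ = 893.0·3.040
→ Cₑ = (893.0·3.040 − 730.0·0.1900) / 163.0 = 15.80 mg/L.

15.8 mg/L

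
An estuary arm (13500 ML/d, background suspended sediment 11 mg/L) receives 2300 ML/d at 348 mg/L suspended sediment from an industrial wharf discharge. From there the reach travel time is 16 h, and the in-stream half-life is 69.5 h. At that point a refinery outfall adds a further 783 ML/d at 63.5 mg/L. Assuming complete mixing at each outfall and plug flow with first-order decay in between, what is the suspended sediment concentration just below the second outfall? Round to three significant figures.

Mass balance: C = (13500·11.00 + 2300·348.0) / 15800 = 948900/15800 = 60.06 mg/L; combined flow 15800 ML/d.
Half-life 69.5 h → k = ln 2 / 69.5 = 0.009973 h⁻¹ = 0.2394 d⁻¹.
Decay over the reach: 60.06·exp(−kt) = 60.06·0.8525 = 51.20 mg/L.
At the second outfall, C = (15800·51.20 + 783.0·63.50) / (15800 + 783.0) = 51.78 mg/L.

51.8 mg/L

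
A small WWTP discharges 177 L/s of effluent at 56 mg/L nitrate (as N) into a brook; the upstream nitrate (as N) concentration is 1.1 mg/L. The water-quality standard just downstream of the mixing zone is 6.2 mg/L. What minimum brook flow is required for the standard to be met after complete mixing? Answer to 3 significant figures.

1730 L/s

Set C_mix = 6.2: (Q·1.100 + 177.0·56.00) / (Q + 177.0) = 6.2
→ Q = 177.0·(56.00 − 6.2)/(6.2 − 1.100) = 1728 L/s.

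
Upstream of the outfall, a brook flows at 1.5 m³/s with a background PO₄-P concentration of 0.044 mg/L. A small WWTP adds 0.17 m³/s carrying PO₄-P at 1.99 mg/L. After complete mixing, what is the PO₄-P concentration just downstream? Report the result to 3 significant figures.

0.242 mg/L

Flow-weighted average: C = (1.500·0.04400 + 0.1700·1.990) / 1.670 = 0.4043/1.670 = 0.2421 mg/L.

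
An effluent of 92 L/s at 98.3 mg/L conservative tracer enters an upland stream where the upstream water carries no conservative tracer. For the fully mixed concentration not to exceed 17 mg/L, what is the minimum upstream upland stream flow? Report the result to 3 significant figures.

Set C_mix = 17: (Q·0 + 92.00·98.30) / (Q + 92.00) = 17
→ Q = 92.00·(98.30 − 17)/(17 − 0) = 440.0 L/s.

440 L/s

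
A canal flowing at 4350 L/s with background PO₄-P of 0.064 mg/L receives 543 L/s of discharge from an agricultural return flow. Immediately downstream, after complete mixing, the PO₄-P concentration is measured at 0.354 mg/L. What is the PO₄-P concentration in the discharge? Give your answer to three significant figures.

Mass balance: 4350·0.06400 + 543.0·Cₑ = 4893·0.3540
→ Cₑ = (4893·0.3540 − 4350·0.06400) / 543.0 = 2.677 mg/L.

2.68 mg/L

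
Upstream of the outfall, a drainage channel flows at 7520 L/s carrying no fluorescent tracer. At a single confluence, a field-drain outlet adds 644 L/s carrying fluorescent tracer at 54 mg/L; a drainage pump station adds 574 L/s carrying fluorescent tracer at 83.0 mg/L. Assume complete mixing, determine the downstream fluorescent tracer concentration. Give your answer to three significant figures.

After mixing, C = (7520·0 + 644.0·54.00 + 574.0·83.00) / 8738 = 82420/8738 = 9.432 mg/L.

9.43 mg/L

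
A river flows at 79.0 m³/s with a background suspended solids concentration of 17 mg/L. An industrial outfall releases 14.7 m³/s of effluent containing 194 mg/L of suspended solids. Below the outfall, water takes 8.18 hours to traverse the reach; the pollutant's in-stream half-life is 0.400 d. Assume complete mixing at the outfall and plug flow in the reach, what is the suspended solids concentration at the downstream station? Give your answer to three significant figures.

After mixing, C = (79.00·17.00 + 14.70·194.0) / 93.70 = 4195/93.70 = 44.77 mg/L.
Half-life 0.400 d → k = ln 2 / 0.400 = 1.733 d⁻¹.
Decay over the reach: 44.77·exp(−kt) = 44.77·0.5540 = 24.80 mg/L.

24.8 mg/L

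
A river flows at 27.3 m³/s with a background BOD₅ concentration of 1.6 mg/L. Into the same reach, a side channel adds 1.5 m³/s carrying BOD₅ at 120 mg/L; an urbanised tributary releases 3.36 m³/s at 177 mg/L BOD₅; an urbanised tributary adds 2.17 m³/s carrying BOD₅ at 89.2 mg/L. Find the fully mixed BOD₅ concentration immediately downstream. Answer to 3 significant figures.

Conservation of mass: C = (27.30·1.600 + 1.500·120.0 + 3.360·177.0 + 2.170·89.20) / 34.33 = 1012/34.33 = 29.48 mg/L.

29.5 mg/L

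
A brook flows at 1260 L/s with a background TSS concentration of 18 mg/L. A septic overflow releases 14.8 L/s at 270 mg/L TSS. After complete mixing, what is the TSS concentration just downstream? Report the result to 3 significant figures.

After mixing, C = (1260·18.00 + 14.80·270.0) / 1275 = 26680/1275 = 20.93 mg/L.

20.9 mg/L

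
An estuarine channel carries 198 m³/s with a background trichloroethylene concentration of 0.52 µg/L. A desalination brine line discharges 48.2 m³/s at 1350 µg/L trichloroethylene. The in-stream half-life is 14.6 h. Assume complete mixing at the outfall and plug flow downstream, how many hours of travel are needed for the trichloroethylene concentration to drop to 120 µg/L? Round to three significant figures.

Conservation of mass: C = (198.0·0.5200 + 48.20·1350) / 246.2 = 65170/246.2 = 264.7 µg/L.
Half-life 14.6 h → k = ln 2 / 14.6 = 0.04748 h⁻¹ = 1.139 d⁻¹.
264.7·exp(−k·t) = 120 → t = ln(264.7/120)/k = 59990 s = 16.66 h.

16.7 h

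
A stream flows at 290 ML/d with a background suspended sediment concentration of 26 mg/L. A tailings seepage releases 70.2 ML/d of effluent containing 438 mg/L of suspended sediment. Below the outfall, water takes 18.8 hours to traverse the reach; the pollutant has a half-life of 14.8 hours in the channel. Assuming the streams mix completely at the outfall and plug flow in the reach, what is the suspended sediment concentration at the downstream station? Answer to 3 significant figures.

44.1 mg/L

Flow-weighted average: C = (290.0·26.00 + 70.20·438.0) / 360.2 = 38290/360.2 = 106.3 mg/L.
Half-life 14.8 h → k = ln 2 / 14.8 = 0.04683 h⁻¹ = 1.124 d⁻¹.
First-order decay: C = 106.3·exp(−k·t) = 106.3·0.4146 = 44.07 mg/L.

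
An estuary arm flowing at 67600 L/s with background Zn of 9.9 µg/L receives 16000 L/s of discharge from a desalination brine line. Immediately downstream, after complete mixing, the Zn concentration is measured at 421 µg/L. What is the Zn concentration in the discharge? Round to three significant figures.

Mass balance: 67600·9.900 + 16000·Cₑ = 83600·421.0
→ Cₑ = (83600·421.0 − 67600·9.900) / 16000 = 2158 µg/L.

2160 µg/L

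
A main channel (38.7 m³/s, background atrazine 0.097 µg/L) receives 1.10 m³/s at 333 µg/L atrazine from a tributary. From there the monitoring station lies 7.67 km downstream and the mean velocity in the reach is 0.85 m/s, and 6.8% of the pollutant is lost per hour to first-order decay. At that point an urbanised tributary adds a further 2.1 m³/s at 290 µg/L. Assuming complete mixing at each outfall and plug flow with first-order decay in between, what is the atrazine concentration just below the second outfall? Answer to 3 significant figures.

21.9 µg/L

Flow-weighted average: C = (38.70·0.09700 + 1.100·333.0) / 39.80 = 370.1/39.80 = 9.298 µg/L; combined flow 39.80 m³/s.
Travel time t = 7.67·1000 / 0.85 = 9024 s = 2.507 h.
6.8%/h lost → k = −ln(1 − 0.068) = 0.07042 h⁻¹.
Applying C = C₀e^(−kt): 9.298 × 0.8382 = 7.793 µg/L.
Second outfall: C = (39.80·7.793 + 2.100·290.0)/41.90 = 21.94 µg/L.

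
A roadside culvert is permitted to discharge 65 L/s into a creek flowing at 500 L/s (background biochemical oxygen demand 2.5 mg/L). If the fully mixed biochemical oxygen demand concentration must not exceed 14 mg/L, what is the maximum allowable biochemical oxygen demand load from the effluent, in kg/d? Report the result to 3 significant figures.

575 kg/d

Mass balance at the limit: 500.0·2.500 + 65.00·Cₑ = 565.0·14 → Cₑ = 102.5 mg/L.
65.00 L/s = 0.06500 m³/s. Load = 0.06500 m³/s × 102.5 g/m³ × 86 400 s/d = 575.4 kg/d.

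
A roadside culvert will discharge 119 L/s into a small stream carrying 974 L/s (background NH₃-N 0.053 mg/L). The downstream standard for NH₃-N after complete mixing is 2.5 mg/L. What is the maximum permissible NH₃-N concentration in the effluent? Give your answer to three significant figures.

At the limit, (Qr·Cr + Qe·Cₑ)/(Qr + Qe) = 2.5:
Cₑ = (1093·2.5 − 974.0·0.05300) / 119.0 = 22.53 mg/L.

22.5 mg/L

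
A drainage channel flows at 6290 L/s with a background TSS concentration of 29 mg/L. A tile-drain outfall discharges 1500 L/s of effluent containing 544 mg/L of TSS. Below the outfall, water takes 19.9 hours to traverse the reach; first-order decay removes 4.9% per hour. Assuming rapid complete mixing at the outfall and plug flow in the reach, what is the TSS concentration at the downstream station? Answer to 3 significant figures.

Flow-weighted average: C = (6290·29.00 + 1500·544.0) / 7790 = 998400/7790 = 128.2 mg/L.
4.9%/h lost → k = −ln(1 − 0.049) = 0.05024 h⁻¹.
Applying C = C₀e^(−kt): 128.2 × 0.3680 = 47.16 mg/L.

47.2 mg/L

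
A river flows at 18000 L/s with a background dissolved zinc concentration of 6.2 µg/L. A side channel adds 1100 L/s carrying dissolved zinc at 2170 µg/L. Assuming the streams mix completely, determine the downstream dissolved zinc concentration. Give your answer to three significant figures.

131 µg/L

After mixing, C = (18000·6.200 + 1100·2170) / 19100 = 2499000/19100 = 130.8 µg/L.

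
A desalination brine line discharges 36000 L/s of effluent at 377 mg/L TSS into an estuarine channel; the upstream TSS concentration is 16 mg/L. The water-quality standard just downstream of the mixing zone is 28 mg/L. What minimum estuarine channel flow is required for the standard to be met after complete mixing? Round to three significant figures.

Set C_mix = 28: (Q·16.00 + 36000·377.0) / (Q + 36000) = 28
→ Q = 36000·(377.0 − 28)/(28 − 16.00) = 1047000 L/s.

1050000 L/s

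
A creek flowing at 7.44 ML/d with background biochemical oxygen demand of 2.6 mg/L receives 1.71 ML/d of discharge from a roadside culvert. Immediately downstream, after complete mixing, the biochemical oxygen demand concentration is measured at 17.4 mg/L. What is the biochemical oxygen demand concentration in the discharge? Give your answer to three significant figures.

Mass balance: 7.440·2.600 + 1.710·Cₑ = 9.150·17.40
→ Cₑ = (9.150·17.40 − 7.440·2.600) / 1.710 = 81.79 mg/L.

81.8 mg/L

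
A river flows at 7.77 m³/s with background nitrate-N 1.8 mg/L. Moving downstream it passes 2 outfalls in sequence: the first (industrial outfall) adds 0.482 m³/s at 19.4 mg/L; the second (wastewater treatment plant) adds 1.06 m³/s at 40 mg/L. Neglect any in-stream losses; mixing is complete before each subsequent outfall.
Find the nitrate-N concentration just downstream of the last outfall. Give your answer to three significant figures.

After outfall 1: Q = 7.770 + 0.4820 = 8.252 m³/s; C = (7.770·1.800 + 0.4820·19.40)/8.252 = 2.828 mg/L.
After outfall 2: Q = 8.252 + 1.060 = 9.312 m³/s; C = (8.252·2.828 + 1.060·40.00)/9.312 = 7.059 mg/L.

7.06 mg/L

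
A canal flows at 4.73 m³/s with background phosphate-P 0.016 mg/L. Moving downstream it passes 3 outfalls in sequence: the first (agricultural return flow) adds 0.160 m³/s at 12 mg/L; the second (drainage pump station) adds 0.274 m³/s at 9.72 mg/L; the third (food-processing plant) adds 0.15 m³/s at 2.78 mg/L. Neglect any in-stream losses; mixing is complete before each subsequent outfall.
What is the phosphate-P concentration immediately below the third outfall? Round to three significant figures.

Outfall 1: combined Q = 4.890 m³/s; C = (4.730·0.01600 + 0.1600·12.00)/4.890 = 0.4081 mg/L.
Outfall 2: combined Q = 5.164 m³/s; C = (4.890·0.4081 + 0.2740·9.720)/5.164 = 0.9022 mg/L.
Outfall 3: combined Q = 5.314 m³/s; C = (5.164·0.9022 + 0.1500·2.780)/5.314 = 0.9552 mg/L.

0.955 mg/L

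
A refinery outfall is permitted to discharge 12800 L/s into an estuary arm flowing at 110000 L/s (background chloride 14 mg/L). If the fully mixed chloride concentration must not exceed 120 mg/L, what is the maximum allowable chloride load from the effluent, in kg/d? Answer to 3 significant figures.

1140000 kg/d

Mass balance at the limit: 110000·14.00 + 12800·Cₑ = 122800·120 → Cₑ = 1031 mg/L.
12800 L/s = 12.80 m³/s. Load = 12.80 m³/s × 1031 g/m³ × 86 400 s/d = 1140000 kg/d.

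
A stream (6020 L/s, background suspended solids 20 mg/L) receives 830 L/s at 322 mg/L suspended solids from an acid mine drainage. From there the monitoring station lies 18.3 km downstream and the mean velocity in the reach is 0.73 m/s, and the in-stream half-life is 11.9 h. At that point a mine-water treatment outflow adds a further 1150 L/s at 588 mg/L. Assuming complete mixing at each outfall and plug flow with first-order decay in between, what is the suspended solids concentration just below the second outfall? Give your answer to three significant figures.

After mixing, C = (6020·20.00 + 830.0·322.0) / 6850 = 387700/6850 = 56.59 mg/L; combined flow 6850 L/s.
Travel time t = 18.3·1000 / 0.73 = 25070 s = 6.963 h.
Half-life 11.9 h → k = ln 2 / 11.9 = 0.05825 h⁻¹ = 1.398 d⁻¹.
Decay over the reach: 56.59·exp(−kt) = 56.59·0.6666 = 37.72 mg/L.
At the second outfall, C = (6850·37.72 + 1150·588.0) / (6850 + 1150) = 116.8 mg/L.

117 mg/L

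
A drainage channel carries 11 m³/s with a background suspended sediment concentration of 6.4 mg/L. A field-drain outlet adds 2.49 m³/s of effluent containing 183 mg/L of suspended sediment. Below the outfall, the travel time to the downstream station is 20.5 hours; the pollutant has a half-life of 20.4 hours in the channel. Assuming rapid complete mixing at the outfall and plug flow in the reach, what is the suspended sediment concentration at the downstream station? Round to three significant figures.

19.4 mg/L

Flow-weighted average: C = (11.00·6.400 + 2.490·183.0) / 13.49 = 526.1/13.49 = 39.00 mg/L.
Half-life 20.4 h → k = ln 2 / 20.4 = 0.03398 h⁻¹ = 0.8155 d⁻¹.
Decay over the reach: 39.00·exp(−kt) = 39.00·0.4983 = 19.43 mg/L.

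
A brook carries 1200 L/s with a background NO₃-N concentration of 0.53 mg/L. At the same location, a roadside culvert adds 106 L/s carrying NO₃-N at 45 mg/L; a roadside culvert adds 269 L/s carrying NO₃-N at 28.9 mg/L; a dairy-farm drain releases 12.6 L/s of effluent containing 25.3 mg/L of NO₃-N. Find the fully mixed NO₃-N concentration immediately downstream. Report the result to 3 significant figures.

8.50 mg/L

Conservation of mass: C = (1200·0.5300 + 106.0·45.00 + 269.0·28.90 + 12.60·25.30) / 1588 = 13500/1588 = 8.503 mg/L.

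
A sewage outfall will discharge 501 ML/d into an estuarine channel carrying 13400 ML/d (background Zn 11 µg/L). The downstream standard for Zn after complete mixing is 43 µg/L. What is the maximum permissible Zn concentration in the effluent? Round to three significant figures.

899 µg/L

At the limit, (Qr·Cr + Qe·Cₑ)/(Qr + Qe) = 43:
Cₑ = (13900·43 − 13400·11.00) / 501.0 = 898.9 µg/L.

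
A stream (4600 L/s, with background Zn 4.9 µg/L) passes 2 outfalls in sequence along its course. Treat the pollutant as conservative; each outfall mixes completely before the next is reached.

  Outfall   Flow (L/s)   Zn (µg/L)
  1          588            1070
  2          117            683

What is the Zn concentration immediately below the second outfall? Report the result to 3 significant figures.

138 µg/L

Outfall 1: combined Q = 5188 L/s; C = (4600·4.900 + 588.0·1070)/5188 = 125.6 µg/L.
Outfall 2: combined Q = 5305 L/s; C = (5188·125.6 + 117.0·683.0)/5305 = 137.9 µg/L.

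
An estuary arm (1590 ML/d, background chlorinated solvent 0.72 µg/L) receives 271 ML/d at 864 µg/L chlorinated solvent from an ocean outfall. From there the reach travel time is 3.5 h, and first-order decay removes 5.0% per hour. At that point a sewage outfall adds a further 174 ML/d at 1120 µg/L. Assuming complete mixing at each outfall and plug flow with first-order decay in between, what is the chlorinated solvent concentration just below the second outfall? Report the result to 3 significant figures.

192 µg/L

After mixing, C = (1590·0.7200 + 271.0·864.0) / 1861 = 235300/1861 = 126.4 µg/L; combined flow 1861 ML/d.
5.0%/h lost → k = −ln(1 − 0.05) = 0.05129 h⁻¹.
Decay over the reach: 126.4·exp(−kt) = 126.4·0.8357 = 105.7 µg/L.
At the second outfall, C = (1861·105.7 + 174.0·1120) / (1861 + 174.0) = 192.4 µg/L.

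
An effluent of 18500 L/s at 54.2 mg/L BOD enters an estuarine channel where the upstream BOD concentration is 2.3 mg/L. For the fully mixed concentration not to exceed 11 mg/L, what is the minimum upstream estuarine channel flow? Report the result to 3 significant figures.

91900 L/s

Set C_mix = 11: (Q·2.300 + 18500·54.20) / (Q + 18500) = 11
→ Q = 18500·(54.20 − 11)/(11 − 2.300) = 91860 L/s.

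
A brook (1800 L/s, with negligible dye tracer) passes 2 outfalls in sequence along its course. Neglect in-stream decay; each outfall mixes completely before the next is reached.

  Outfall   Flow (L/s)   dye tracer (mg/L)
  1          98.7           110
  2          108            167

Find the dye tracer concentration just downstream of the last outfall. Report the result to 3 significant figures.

14.4 mg/L

After outfall 1: Q = 1800 + 98.70 = 1899 L/s; C = (1800·0 + 98.70·110.0)/1899 = 5.718 mg/L.
After outfall 2: Q = 1899 + 108.0 = 2007 L/s; C = (1899·5.718 + 108.0·167.0)/2007 = 14.40 mg/L.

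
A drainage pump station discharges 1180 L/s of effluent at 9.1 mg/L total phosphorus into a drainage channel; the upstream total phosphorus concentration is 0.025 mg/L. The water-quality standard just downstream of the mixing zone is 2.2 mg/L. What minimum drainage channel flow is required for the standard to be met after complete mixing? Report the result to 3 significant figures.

Set C_mix = 2.2: (Q·0.02500 + 1180·9.100) / (Q + 1180) = 2.2
→ Q = 1180·(9.100 − 2.2)/(2.2 − 0.02500) = 3743 L/s.

3740 L/s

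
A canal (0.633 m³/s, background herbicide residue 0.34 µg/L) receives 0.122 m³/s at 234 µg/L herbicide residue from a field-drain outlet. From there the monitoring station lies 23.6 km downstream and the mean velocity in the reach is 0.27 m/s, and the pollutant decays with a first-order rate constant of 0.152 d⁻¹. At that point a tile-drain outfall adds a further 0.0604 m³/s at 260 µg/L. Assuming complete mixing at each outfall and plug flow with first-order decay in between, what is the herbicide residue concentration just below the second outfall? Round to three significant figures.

After mixing, C = (0.6330·0.3400 + 0.1220·234.0) / 0.7550 = 28.76/0.7550 = 38.10 µg/L; combined flow 0.7550 m³/s.
Travel time t = 23.6·1000 / 0.27 = 87410 s = 24.28 h.
First-order decay: C = 38.10·exp(−k·t) = 38.10·0.8575 = 32.67 µg/L.
Second outfall: C = (0.7550·32.67 + 0.06040·260.0)/0.8154 = 49.51 µg/L.

49.5 µg/L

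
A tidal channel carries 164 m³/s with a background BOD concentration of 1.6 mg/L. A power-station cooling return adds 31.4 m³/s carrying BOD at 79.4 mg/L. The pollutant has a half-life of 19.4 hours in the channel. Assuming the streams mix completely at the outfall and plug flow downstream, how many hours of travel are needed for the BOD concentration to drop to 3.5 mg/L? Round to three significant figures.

39.0 h

Mass balance: C = (164.0·1.600 + 31.40·79.40) / 195.4 = 2756/195.4 = 14.10 mg/L.
Half-life 19.4 h → k = ln 2 / 19.4 = 0.03573 h⁻¹ = 0.8575 d⁻¹.
14.10·exp(−k·t) = 3.5 → t = ln(14.10/3.5)/k = 140400 s = 39.00 h.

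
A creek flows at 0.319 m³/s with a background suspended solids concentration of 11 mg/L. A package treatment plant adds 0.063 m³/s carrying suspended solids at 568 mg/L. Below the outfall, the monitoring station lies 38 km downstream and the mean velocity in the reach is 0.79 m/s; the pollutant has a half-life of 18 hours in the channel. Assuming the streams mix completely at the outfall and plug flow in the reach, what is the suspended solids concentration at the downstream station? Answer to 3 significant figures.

61.5 mg/L

After mixing, C = (0.3190·11.00 + 0.06300·568.0) / 0.3820 = 39.29/0.3820 = 102.9 mg/L.
Travel time t = 38·1000 / 0.79 = 48100 s = 13.36 h.
Half-life 18 h → k = ln 2 / 18 = 0.03851 h⁻¹ = 0.9242 d⁻¹.
After decay, C = 102.9 × e^(−kt) = 102.9 × 0.5978 = 61.49 mg/L.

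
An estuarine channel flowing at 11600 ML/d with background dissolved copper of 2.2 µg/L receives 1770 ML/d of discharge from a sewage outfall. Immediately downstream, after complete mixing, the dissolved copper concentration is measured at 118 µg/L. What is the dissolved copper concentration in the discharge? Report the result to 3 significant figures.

Mass balance: 11600·2.200 + 1770·Cₑ = 13370·118.0
→ Cₑ = (13370·118.0 − 11600·2.200) / 1770 = 876.9 µg/L.

877 µg/L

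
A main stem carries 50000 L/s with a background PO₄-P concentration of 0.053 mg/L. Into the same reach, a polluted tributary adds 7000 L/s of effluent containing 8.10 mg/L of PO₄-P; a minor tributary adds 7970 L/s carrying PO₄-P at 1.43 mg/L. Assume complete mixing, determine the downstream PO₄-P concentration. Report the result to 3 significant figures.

1.09 mg/L

Mass balance: C = (50000·0.05300 + 7000·8.100 + 7970·1.430) / 64970 = 70750/64970 = 1.089 mg/L.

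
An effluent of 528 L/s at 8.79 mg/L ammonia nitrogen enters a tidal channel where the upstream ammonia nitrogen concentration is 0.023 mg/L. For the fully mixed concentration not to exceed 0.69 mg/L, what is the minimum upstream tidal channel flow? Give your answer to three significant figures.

6410 L/s

Set C_mix = 0.69: (Q·0.02300 + 528.0·8.790) / (Q + 528.0) = 0.69
→ Q = 528.0·(8.790 − 0.69)/(0.69 − 0.02300) = 6412 L/s.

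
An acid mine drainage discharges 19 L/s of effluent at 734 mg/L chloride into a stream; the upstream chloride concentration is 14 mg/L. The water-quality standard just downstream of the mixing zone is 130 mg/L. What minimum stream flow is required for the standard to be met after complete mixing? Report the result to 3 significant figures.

Set C_mix = 130: (Q·14.00 + 19.00·734.0) / (Q + 19.00) = 130
→ Q = 19.00·(734.0 − 130)/(130 − 14.00) = 98.93 L/s.

98.9 L/s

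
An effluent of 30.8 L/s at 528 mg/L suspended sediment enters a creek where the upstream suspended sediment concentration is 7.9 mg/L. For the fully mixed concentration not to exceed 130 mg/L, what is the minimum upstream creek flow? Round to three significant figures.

100 L/s

Set C_mix = 130: (Q·7.900 + 30.80·528.0) / (Q + 30.80) = 130
→ Q = 30.80·(528.0 − 130)/(130 − 7.900) = 100.4 L/s.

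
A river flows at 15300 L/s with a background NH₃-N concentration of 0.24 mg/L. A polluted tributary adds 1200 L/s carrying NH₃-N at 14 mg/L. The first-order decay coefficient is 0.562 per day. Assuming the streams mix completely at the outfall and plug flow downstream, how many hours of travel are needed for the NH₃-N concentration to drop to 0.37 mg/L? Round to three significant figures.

Flow-weighted average: C = (15300·0.2400 + 1200·14.00) / 16500 = 20470/16500 = 1.241 mg/L.
1.241·exp(−k·t) = 0.37 → t = ln(1.241/0.37)/k = 186000 s = 51.67 h.

51.7 h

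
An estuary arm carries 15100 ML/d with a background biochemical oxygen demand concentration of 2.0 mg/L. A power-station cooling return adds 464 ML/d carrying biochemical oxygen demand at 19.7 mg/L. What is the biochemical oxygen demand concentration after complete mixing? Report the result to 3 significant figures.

Conservation of mass: C = (15100·2.000 + 464.0·19.70) / 15560 = 39340/15560 = 2.528 mg/L.

2.53 mg/L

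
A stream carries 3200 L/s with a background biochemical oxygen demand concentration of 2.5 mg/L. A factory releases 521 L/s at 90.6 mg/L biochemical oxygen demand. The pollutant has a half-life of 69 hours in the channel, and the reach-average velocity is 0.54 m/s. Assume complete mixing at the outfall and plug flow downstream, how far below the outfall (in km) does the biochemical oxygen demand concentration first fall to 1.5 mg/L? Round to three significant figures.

443 km

Flow-weighted average: C = (3200·2.500 + 521.0·90.60) / 3721 = 55200/3721 = 14.84 mg/L.
Half-life 69 h → k = ln 2 / 69 = 0.01005 h⁻¹ = 0.2411 d⁻¹.
Set 14.84·exp(−k·t) = 1.5 → t = ln(14.84/1.5)/k = 821200 s = 228.1 h.
Distance = v·t = 0.54·821200 = 443500 m = 443.5 km.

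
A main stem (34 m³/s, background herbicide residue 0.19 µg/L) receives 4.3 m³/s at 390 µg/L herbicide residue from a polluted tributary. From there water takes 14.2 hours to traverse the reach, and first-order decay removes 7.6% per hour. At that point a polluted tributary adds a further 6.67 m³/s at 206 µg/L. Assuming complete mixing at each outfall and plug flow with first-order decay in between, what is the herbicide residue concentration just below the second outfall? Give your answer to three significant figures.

Mass balance: C = (34.00·0.1900 + 4.300·390.0) / 38.30 = 1683/38.30 = 43.95 µg/L; combined flow 38.30 m³/s.
7.6%/h lost → k = −ln(1 − 0.076) = 0.07904 h⁻¹.
First-order decay: C = 43.95·exp(−k·t) = 43.95·0.3255 = 14.31 µg/L.
At the second outfall, C = (38.30·14.31 + 6.670·206.0) / (38.30 + 6.670) = 42.74 µg/L.

42.7 µg/L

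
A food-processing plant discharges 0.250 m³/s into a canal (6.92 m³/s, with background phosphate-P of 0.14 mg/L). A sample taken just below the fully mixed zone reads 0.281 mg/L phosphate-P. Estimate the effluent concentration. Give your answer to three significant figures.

Mass balance: 6.920·0.1400 + 0.2500·Cₑ = 7.170·0.2810
→ Cₑ = (7.170·0.2810 − 6.920·0.1400) / 0.2500 = 4.184 mg/L.

4.18 mg/L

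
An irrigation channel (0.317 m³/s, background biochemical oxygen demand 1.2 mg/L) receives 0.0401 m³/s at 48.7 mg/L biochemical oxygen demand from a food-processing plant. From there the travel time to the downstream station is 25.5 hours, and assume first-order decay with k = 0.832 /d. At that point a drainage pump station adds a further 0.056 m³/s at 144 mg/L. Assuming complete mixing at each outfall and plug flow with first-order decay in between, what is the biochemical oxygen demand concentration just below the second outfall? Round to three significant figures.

Flow-weighted average: C = (0.3170·1.200 + 0.04010·48.70) / 0.3571 = 2.333/0.3571 = 6.534 mg/L; combined flow 0.3571 m³/s.
Applying C = C₀e^(−kt): 6.534 × 0.4131 = 2.699 mg/L.
At the second outfall, C = (0.3571·2.699 + 0.05600·144.0) / (0.3571 + 0.05600) = 21.85 mg/L.

21.9 mg/L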